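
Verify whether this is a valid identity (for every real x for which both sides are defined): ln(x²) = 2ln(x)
Yes, this is an identity.

Claim: ln(x²) = 2ln(x).
Reasoning: The right side requires x > 0. For x > 0, x² = (e^(ln x))² = e^(2ln x), so ln(x²) = 2ln(x). (For x < 0 the right side is undefined, so those values are outside the claim.)
So the two sides agree for every real x for which both sides are defined.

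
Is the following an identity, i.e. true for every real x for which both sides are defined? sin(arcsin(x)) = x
Yes, this is an identity.

Claim: sin(arcsin(x)) = x.
Reasoning: For -1 ≤ x ≤ 1 (where arcsin is defined), arcsin(x) is by definition an angle whose sine equals x. Taking the sine of that angle returns x. (Note the other order, arcsin(sin x) = x, is NOT an identity.)
So the two sides agree for every real x for which both sides are defined.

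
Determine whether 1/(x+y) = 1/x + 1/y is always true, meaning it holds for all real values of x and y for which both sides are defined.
Claim: 1/(x+y) = 1/x + 1/y.
Test a specific point where both sides are defined: x = 1, y = 4.
LHS = 1/(x+y) ≈ 0.2000
RHS = 1/x + 1/y ≈ 1.2500
Since 0.2000 ≠ 1.2500, the equation fails at this point, so it cannot hold for all real values of x and y for which both sides are defined.
1/x + 1/y = (x+y)/(xy), which is not 1/(x+y).

Conclusion: No, this is NOT an identity.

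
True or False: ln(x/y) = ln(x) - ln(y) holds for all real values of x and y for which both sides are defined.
True.

Claim: ln(x/y) = ln(x) - ln(y).
Reasoning: Both sides are simultaneously defined only when x, y > 0. Write x = e^p, y = e^q. Then x/y = e^(p-q), so ln(x/y) = p - q = ln(x) - ln(y).
So the two sides agree for all real values of x and y for which both sides are defined.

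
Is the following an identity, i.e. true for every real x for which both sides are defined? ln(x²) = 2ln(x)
Yes, this is an identity.

Claim: ln(x²) = 2ln(x).
Reasoning: The right side requires x > 0. For x > 0, x² = (e^(ln x))² = e^(2ln x), so ln(x²) = 2ln(x). (For x < 0 the right side is undefined, so those values are outside the claim.)
So the two sides agree for every real x for which both sides are defined.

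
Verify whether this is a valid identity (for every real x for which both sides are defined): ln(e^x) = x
Claim: ln(e^x) = x.
Reasoning: ln is the inverse of the exponential: ln(e^x) asks for the exponent p with e^p = e^x, and since e^p is one-to-one that exponent is p = x.
So the two sides agree for every real x for which both sides are defined.

Conclusion: Yes, this is an identity.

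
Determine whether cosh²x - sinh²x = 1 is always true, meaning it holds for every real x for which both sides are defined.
Yes, this is an identity.

Claim: cosh²x - sinh²x = 1.
Reasoning: With cosh(x) = (e^x + e^-x)/2 and sinh(x) = (e^x - e^-x)/2: cosh²x = (e^(2x) + 2 + e^(-2x))/4 and sinh²x = (e^(2x) - 2 + e^(-2x))/4. Subtracting leaves 4/4 = 1.
So the two sides agree for every real x for which both sides are defined.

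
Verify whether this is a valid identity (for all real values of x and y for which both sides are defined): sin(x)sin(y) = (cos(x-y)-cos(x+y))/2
Yes, this is an identity.

Claim: sin(x)sin(y) = (cos(x-y)-cos(x+y))/2.
Reasoning: cos(x-y) = cos(x)cos(y) + sin(x)sin(y) and cos(x+y) = cos(x)cos(y) - sin(x)sin(y). Subtracting, cos(x-y) - cos(x+y) = 2sin(x)sin(y); divide by 2.
So the two sides agree for all real values of x and y for which both sides are defined.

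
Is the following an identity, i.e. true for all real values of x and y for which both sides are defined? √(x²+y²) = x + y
Claim: √(x²+y²) = x + y.
Test a specific point where both sides are defined: x = -1, y = 4.
LHS = √(x²+y²) ≈ 4.1231
RHS = x + y ≈ 3.0000
Since 4.1231 ≠ 3.0000, the equation fails at this point, so it cannot hold for all real values of x and y for which both sides are defined.
(x+y)² = x² + 2xy + y², not x² + y², so the square root does not split this way.

Conclusion: No, this is NOT an identity.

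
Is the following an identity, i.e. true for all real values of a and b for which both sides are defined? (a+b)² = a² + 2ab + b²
Claim: (a+b)² = a² + 2ab + b².
Reasoning: Expand: (a+b)² = (a+b)(a+b) = a·a + a·b + b·a + b·b = a² + 2ab + b².
So the two sides agree for all real values of a and b for which both sides are defined.

Conclusion: Yes, this is an identity.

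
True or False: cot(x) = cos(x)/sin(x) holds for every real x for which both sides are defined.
Claim: cot(x) = cos(x)/sin(x).
Reasoning: cot(x) is defined as 1/tan(x) = 1/(sin(x)/cos(x)) = cos(x)/sin(x), wherever sin(x) ≠ 0.
So the two sides agree for every real x for which both sides are defined.

Conclusion: True.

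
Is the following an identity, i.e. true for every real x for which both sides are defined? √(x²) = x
No, this is NOT an identity.

Claim: √(x²) = x.
Test a specific point where both sides are defined: x = -2.
LHS = √(x²) ≈ 2.0000
RHS = x ≈ -2.0000
Since 2.0000 ≠ -2.0000, the equation fails at this point, so it cannot hold for every real x for which both sides are defined.
√(x²) = |x|, which differs from x whenever x < 0 (both sides are defined for every real x).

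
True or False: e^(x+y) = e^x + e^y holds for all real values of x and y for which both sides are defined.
False.

Claim: e^(x+y) = e^x + e^y.
Test a specific point where both sides are defined: x = -3, y = 3.
LHS = e^(x+y) ≈ 1.0000
RHS = e^x + e^y ≈ 20.1353
Since 1.0000 ≠ 20.1353, the equation fails at this point, so it cannot hold for all real values of x and y for which both sides are defined.
The correct rule is e^(x+y) = e^x · e^y (a product, not a sum).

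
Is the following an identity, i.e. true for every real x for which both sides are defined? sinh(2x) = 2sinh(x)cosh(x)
Claim: sinh(2x) = 2sinh(x)cosh(x).
Reasoning: 2sinh(x)cosh(x) = 2 · (e^x - e^-x)/2 · (e^x + e^-x)/2 = (e^(2x) - e^(-2x))/2 = sinh(2x).
So the two sides agree for every real x for which both sides are defined.

Conclusion: Yes, this is an identity.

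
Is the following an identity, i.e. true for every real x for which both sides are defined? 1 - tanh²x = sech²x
Claim: 1 - tanh²x = sech²x.
Reasoning: Divide cosh²x - sinh²x = 1 through by cosh²x (never zero): 1 - tanh²x = 1/cosh²x = sech²x.
So the two sides agree for every real x for which both sides are defined.

Conclusion: Yes, this is an identity.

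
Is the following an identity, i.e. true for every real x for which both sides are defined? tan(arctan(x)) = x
Claim: tan(arctan(x)) = x.
Reasoning: For every real x, arctan(x) is by definition the angle in (-π/2, π/2) whose tangent equals x. Taking the tangent of that angle returns x.
So the two sides agree for every real x for which both sides are defined.

Conclusion: Yes, this is an identity.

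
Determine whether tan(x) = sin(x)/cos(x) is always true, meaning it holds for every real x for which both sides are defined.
Yes, this is an identity.

Claim: tan(x) = sin(x)/cos(x).
Reasoning: For an angle x whose terminal point on the unit circle is (cos x, sin x), tan(x) is defined as the ratio (second coordinate)/(first coordinate) = sin(x)/cos(x), wherever cos(x) ≠ 0.
So the two sides agree for every real x for which both sides are defined.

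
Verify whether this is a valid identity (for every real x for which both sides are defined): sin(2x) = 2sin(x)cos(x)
Yes, this is an identity.

Claim: sin(2x) = 2sin(x)cos(x).
Reasoning: Put y = x in the addition formula sin(x+y) = sin(x)cos(y) + cos(x)sin(y): sin(2x) = sin(x)cos(x) + cos(x)sin(x) = 2sin(x)cos(x).
So the two sides agree for every real x for which both sides are defined.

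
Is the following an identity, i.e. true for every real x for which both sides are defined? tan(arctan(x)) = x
Claim: tan(arctan(x)) = x.
Reasoning: For every real x, arctan(x) is by definition the angle in (-π/2, π/2) whose tangent equals x. Taking the tangent of that angle returns x.
So the two sides agree for every real x for which both sides are defined.

Conclusion: Yes, this is an identity.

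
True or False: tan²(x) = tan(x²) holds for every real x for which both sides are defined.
False.

Claim: tan²(x) = tan(x²).
Test a specific point where both sides are defined: x = π/3.
LHS = tan²(x) ≈ 3.0000
RHS = tan(x²) ≈ 1.9485
Since 3.0000 ≠ 1.9485, the equation fails at this point, so it cannot hold for every real x for which both sides are defined.
tan²(x) means (tan x)², squaring the output; tan(x²) squares the input. These are different functions.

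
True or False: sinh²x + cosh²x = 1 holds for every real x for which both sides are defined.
False.

Claim: sinh²x + cosh²x = 1.
Test a specific point where both sides are defined: x = 1/2.
LHS = sinh²x + cosh²x ≈ 1.5431
RHS = 1 ≈ 1.0000
Since 1.5431 ≠ 1.0000, the equation fails at this point, so it cannot hold for every real x for which both sides are defined.
The correct hyperbolic identity is cosh²x - sinh²x = 1 (a difference); the sum sinh²x + cosh²x equals cosh(2x).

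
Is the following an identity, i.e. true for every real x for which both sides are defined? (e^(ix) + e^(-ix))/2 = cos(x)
Claim: (e^(ix) + e^(-ix))/2 = cos(x).
Reasoning: By Euler's formula e^(ix) = cos(x) + i·sin(x) and e^(-ix) = cos(x) - i·sin(x). Adding cancels the sine terms: e^(ix) + e^(-ix) = 2cos(x); divide by 2.
So the two sides agree for every real x for which both sides are defined.

Conclusion: Yes, this is an identity.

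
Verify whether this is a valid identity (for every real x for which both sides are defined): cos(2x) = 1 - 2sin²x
Claim: cos(2x) = 1 - 2sin²x.
Reasoning: cos(2x) = cos²x - sin²x. Replace cos²x by 1 - sin²x: (1 - sin²x) - sin²x = 1 - 2sin²x.
So the two sides agree for every real x for which both sides are defined.

Conclusion: Yes, this is an identity.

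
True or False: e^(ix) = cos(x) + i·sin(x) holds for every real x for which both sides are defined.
True.

Claim: e^(ix) = cos(x) + i·sin(x).
Reasoning: Euler's formula. Expand e^(ix) = Σ (ix)^k / k!. Since i² = -1, the even-k terms are Σ (-1)^m x^(2m)/(2m)! = cos(x) and the odd-k terms are i · Σ (-1)^m x^(2m+1)/(2m+1)! = i·sin(x).
So the two sides agree for every real x for which both sides are defined.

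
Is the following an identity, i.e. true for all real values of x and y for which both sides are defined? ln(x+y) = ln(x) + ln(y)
Claim: ln(x+y) = ln(x) + ln(y).
Test a specific point where both sides are defined: x = 5, y = 2.
LHS = ln(x+y) ≈ 1.9459
RHS = ln(x) + ln(y) ≈ 2.3026
Since 1.9459 ≠ 2.3026, the equation fails at this point, so it cannot hold for all real values of x and y for which both sides are defined.
ln(x) + ln(y) = ln(xy), not ln(x+y).

Conclusion: No, this is NOT an identity.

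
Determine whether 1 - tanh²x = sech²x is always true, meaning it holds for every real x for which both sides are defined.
Claim: 1 - tanh²x = sech²x.
Reasoning: Divide cosh²x - sinh²x = 1 through by cosh²x (never zero): 1 - tanh²x = 1/cosh²x = sech²x.
So the two sides agree for every real x for which both sides are defined.

Conclusion: Yes, this is an identity.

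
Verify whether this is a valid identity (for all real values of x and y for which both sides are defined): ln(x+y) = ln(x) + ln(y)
Claim: ln(x+y) = ln(x) + ln(y).
Test a specific point where both sides are defined: x = 1/2, y = 2.
LHS = ln(x+y) ≈ 0.9163
RHS = ln(x) + ln(y) ≈ 0.0000
Since 0.9163 ≠ 0.0000, the equation fails at this point, so it cannot hold for all real values of x and y for which both sides are defined.
ln(x) + ln(y) = ln(xy), not ln(x+y).

Conclusion: No, this is NOT an identity.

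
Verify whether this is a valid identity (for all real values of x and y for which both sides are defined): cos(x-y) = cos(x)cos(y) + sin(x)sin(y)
Yes, this is an identity.

Claim: cos(x-y) = cos(x)cos(y) + sin(x)sin(y).
Reasoning: Replace y by -y in cos(x+y) = cos(x)cos(y) - sin(x)sin(y) and use cos(-y) = cos(y), sin(-y) = -sin(y): cos(x-y) = cos(x)cos(y) + sin(x)sin(y).
So the two sides agree for all real values of x and y for which both sides are defined.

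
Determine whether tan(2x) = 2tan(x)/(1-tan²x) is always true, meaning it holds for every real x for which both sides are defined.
Claim: tan(2x) = 2tan(x)/(1-tan²x).
Reasoning: tan(2x) = sin(2x)/cos(2x) = 2sin(x)cos(x) / (cos²x - sin²x). Divide numerator and denominator by cos²x: 2tan(x) / (1 - tan²x).
So the two sides agree for every real x for which both sides are defined.

Conclusion: Yes, this is an identity.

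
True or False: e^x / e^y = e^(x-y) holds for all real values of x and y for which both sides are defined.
True.

Claim: e^x / e^y = e^(x-y).
Reasoning: 1/e^y = e^(-y), so e^x / e^y = e^x · e^(-y) = e^(x + (-y)) = e^(x-y) by the product rule for exponents.
So the two sides agree for all real values of x and y for which both sides are defined.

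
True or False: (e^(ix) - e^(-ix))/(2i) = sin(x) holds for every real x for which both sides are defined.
True.

Claim: (e^(ix) - e^(-ix))/(2i) = sin(x).
Reasoning: By Euler's formula e^(ix) = cos(x) + i·sin(x) and e^(-ix) = cos(x) - i·sin(x). Subtracting cancels the cosine terms: e^(ix) - e^(-ix) = 2i·sin(x); divide by 2i.
So the two sides agree for every real x for which both sides are defined.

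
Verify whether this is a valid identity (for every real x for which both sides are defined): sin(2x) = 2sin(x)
No, this is NOT an identity.

Claim: sin(2x) = 2sin(x).
Test a specific point where both sides are defined: x = -π/6.
LHS = sin(2x) ≈ -0.8660
RHS = 2sin(x) ≈ -1.0000
Since -0.8660 ≠ -1.0000, the equation fails at this point, so it cannot hold for every real x for which both sides are defined.
The correct double-angle formula is sin(2x) = 2sin(x)cos(x).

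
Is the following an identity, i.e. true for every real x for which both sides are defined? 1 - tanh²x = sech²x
Claim: 1 - tanh²x = sech²x.
Reasoning: Divide cosh²x - sinh²x = 1 through by cosh²x (never zero): 1 - tanh²x = 1/cosh²x = sech²x.
So the two sides agree for every real x for which both sides are defined.

Conclusion: Yes, this is an identity.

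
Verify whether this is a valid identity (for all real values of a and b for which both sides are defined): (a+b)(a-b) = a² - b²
Claim: (a+b)(a-b) = a² - b².
Reasoning: Expand: (a+b)(a-b) = a² - ab + ba - b² = a² - b² (the cross terms cancel).
So the two sides agree for all real values of a and b for which both sides are defined.

Conclusion: Yes, this is an identity.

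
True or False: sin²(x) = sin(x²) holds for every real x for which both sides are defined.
Claim: sin²(x) = sin(x²).
Test a specific point where both sides are defined: x = 3π/4.
LHS = sin²(x) ≈ 0.5000
RHS = sin(x²) ≈ -0.6680
Since 0.5000 ≠ -0.6680, the equation fails at this point, so it cannot hold for every real x for which both sides are defined.
sin²(x) means (sin x)², squaring the output; sin(x²) squares the input. These are different functions.

Conclusion: False.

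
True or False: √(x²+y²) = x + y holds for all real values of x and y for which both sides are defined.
Claim: √(x²+y²) = x + y.
Test a specific point where both sides are defined: x = -2, y = 2.
LHS = √(x²+y²) ≈ 2.8284
RHS = x + y ≈ 0.0000
Since 2.8284 ≠ 0.0000, the equation fails at this point, so it cannot hold for all real values of x and y for which both sides are defined.
(x+y)² = x² + 2xy + y², not x² + y², so the square root does not split this way.

Conclusion: False.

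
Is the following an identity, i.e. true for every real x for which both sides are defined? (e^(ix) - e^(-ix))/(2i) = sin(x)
Claim: (e^(ix) - e^(-ix))/(2i) = sin(x).
Reasoning: By Euler's formula e^(ix) = cos(x) + i·sin(x) and e^(-ix) = cos(x) - i·sin(x). Subtracting cancels the cosine terms: e^(ix) - e^(-ix) = 2i·sin(x); divide by 2i.
So the two sides agree for every real x for which both sides are defined.

Conclusion: Yes, this is an identity.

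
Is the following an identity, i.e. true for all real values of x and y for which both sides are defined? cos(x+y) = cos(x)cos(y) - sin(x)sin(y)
Claim: cos(x+y) = cos(x)cos(y) - sin(x)sin(y).
Reasoning: By Euler's formula e^(i(x+y)) = e^(ix)·e^(iy) = (cos x + i·sin x)(cos y + i·sin y). The real part of the left side is cos(x+y); the real part of the product is cos(x)cos(y) - sin(x)sin(y) (since i·i = -1).
So the two sides agree for all real values of x and y for which both sides are defined.

Conclusion: Yes, this is an identity.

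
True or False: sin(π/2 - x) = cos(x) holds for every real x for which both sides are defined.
Claim: sin(π/2 - x) = cos(x).
Reasoning: Use sin(u - v) = sin(u)cos(v) - cos(u)sin(v) with u = π/2, v = x: sin(π/2)cos(x) - cos(π/2)sin(x) = 1·cos(x) - 0·sin(x) = cos(x).
So the two sides agree for every real x for which both sides are defined.

Conclusion: True.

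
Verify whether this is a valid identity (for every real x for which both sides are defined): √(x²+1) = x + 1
No, this is NOT an identity.

Claim: √(x²+1) = x + 1.
Test a specific point where both sides are defined: x = 2.
LHS = √(x²+1) ≈ 2.2361
RHS = x + 1 ≈ 3.0000
Since 2.2361 ≠ 3.0000, the equation fails at this point, so it cannot hold for every real x for which both sides are defined.
(x+1)² = x² + 2x + 1 ≠ x² + 1 unless x = 0.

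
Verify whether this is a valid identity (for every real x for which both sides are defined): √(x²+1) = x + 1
No, this is NOT an identity.

Claim: √(x²+1) = x + 1.
Test a specific point where both sides are defined: x = -1.
LHS = √(x²+1) ≈ 1.4142
RHS = x + 1 ≈ 0.0000
Since 1.4142 ≠ 0.0000, the equation fails at this point, so it cannot hold for every real x for which both sides are defined.
(x+1)² = x² + 2x + 1 ≠ x² + 1 unless x = 0.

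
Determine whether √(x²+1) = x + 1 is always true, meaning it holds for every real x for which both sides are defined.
No, this is NOT an identity.

Claim: √(x²+1) = x + 1.
Test a specific point where both sides are defined: x = -2.
LHS = √(x²+1) ≈ 2.2361
RHS = x + 1 ≈ -1.0000
Since 2.2361 ≠ -1.0000, the equation fails at this point, so it cannot hold for every real x for which both sides are defined.
(x+1)² = x² + 2x + 1 ≠ x² + 1 unless x = 0.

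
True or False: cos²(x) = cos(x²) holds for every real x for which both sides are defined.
False.

Claim: cos²(x) = cos(x²).
Test a specific point where both sides are defined: x = -π/2.
LHS = cos²(x) ≈ 0.0000
RHS = cos(x²) ≈ -0.7812
Since 0.0000 ≠ -0.7812, the equation fails at this point, so it cannot hold for every real x for which both sides are defined.
cos²(x) means (cos x)², squaring the output; cos(x²) squares the input. These are different functions.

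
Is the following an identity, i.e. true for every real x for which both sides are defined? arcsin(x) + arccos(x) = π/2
Yes, this is an identity.

Claim: arcsin(x) + arccos(x) = π/2.
Reasoning: Both sides are defined for -1 ≤ x ≤ 1. Let θ = arcsin(x), so sin θ = x and θ ∈ [-π/2, π/2]. Then cos(π/2 - θ) = sin θ = x and π/2 - θ ∈ [0, π], which is exactly the range of arccos, so arccos(x) = π/2 - θ. Adding: arcsin(x) + arccos(x) = θ + (π/2 - θ) = π/2.
So the two sides agree for every real x for which both sides are defined.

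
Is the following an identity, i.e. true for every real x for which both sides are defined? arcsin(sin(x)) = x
Claim: arcsin(sin(x)) = x.
Test a specific point where both sides are defined: x = 2π/3.
LHS = arcsin(sin(x)) ≈ 1.0472
RHS = x ≈ 2.0944
Since 1.0472 ≠ 2.0944, the equation fails at this point, so it cannot hold for every real x for which both sides are defined.
arcsin only returns values in [-π/2, π/2], so arcsin(sin(x)) = x holds only for x in that interval, not for all real x.

Conclusion: No, this is NOT an identity.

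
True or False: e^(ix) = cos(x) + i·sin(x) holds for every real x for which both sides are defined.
Claim: e^(ix) = cos(x) + i·sin(x).
Reasoning: Euler's formula. Expand e^(ix) = Σ (ix)^k / k!. Since i² = -1, the even-k terms are Σ (-1)^m x^(2m)/(2m)! = cos(x) and the odd-k terms are i · Σ (-1)^m x^(2m+1)/(2m+1)! = i·sin(x).
So the two sides agree for every real x for which both sides are defined.

Conclusion: True.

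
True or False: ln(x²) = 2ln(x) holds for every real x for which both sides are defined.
Claim: ln(x²) = 2ln(x).
Reasoning: The right side requires x > 0. For x > 0, x² = (e^(ln x))² = e^(2ln x), so ln(x²) = 2ln(x). (For x < 0 the right side is undefined, so those values are outside the claim.)
So the two sides agree for every real x for which both sides are defined.

Conclusion: True.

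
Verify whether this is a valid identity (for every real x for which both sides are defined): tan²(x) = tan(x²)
Claim: tan²(x) = tan(x²).
Test a specific point where both sides are defined: x = π/6.
LHS = tan²(x) ≈ 0.3333
RHS = tan(x²) ≈ 0.2812
Since 0.3333 ≠ 0.2812, the equation fails at this point, so it cannot hold for every real x for which both sides are defined.
tan²(x) means (tan x)², squaring the output; tan(x²) squares the input. These are different functions.

Conclusion: No, this is NOT an identity.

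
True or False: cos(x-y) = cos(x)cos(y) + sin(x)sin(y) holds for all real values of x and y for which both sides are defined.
True.

Claim: cos(x-y) = cos(x)cos(y) + sin(x)sin(y).
Reasoning: Replace y by -y in cos(x+y) = cos(x)cos(y) - sin(x)sin(y) and use cos(-y) = cos(y), sin(-y) = -sin(y): cos(x-y) = cos(x)cos(y) + sin(x)sin(y).
So the two sides agree for all real values of x and y for which both sides are defined.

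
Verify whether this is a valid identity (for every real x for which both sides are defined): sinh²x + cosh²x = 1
No, this is NOT an identity.

Claim: sinh²x + cosh²x = 1.
Test a specific point where both sides are defined: x = 2.
LHS = sinh²x + cosh²x ≈ 27.3082
RHS = 1 ≈ 1.0000
Since 27.3082 ≠ 1.0000, the equation fails at this point, so it cannot hold for every real x for which both sides are defined.
The correct hyperbolic identity is cosh²x - sinh²x = 1 (a difference); the sum sinh²x + cosh²x equals cosh(2x).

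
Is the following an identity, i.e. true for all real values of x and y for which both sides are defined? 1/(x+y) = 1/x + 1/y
Claim: 1/(x+y) = 1/x + 1/y.
Test a specific point where both sides are defined: x = 5, y = 3/2.
LHS = 1/(x+y) ≈ 0.1538
RHS = 1/x + 1/y ≈ 0.8667
Since 0.1538 ≠ 0.8667, the equation fails at this point, so it cannot hold for all real values of x and y for which both sides are defined.
1/x + 1/y = (x+y)/(xy), which is not 1/(x+y).

Conclusion: No, this is NOT an identity.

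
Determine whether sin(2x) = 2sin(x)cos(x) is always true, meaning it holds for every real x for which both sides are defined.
Claim: sin(2x) = 2sin(x)cos(x).
Reasoning: Put y = x in the addition formula sin(x+y) = sin(x)cos(y) + cos(x)sin(y): sin(2x) = sin(x)cos(x) + cos(x)sin(x) = 2sin(x)cos(x).
So the two sides agree for every real x for which both sides are defined.

Conclusion: Yes, this is an identity.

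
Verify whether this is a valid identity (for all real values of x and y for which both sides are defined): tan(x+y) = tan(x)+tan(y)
Claim: tan(x+y) = tan(x)+tan(y).
Test a specific point where both sides are defined: x = 2π/3, y = -π/4.
LHS = tan(x+y) ≈ 3.7321
RHS = tan(x)+tan(y) ≈ -2.7321
Since 3.7321 ≠ -2.7321, the equation fails at this point, so it cannot hold for all real values of x and y for which both sides are defined.
The correct formula is tan(x+y) = (tan(x) + tan(y))/(1 - tan(x)tan(y)).

Conclusion: No, this is NOT an identity.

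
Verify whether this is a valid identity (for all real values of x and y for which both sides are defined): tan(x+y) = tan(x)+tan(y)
Claim: tan(x+y) = tan(x)+tan(y).
Test a specific point where both sides are defined: x = -π/4, y = π/6.
LHS = tan(x+y) ≈ -0.2679
RHS = tan(x)+tan(y) ≈ -0.4226
Since -0.2679 ≠ -0.4226, the equation fails at this point, so it cannot hold for all real values of x and y for which both sides are defined.
The correct formula is tan(x+y) = (tan(x) + tan(y))/(1 - tan(x)tan(y)).

Conclusion: No, this is NOT an identity.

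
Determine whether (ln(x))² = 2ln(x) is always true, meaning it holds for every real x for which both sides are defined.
No, this is NOT an identity.

Claim: (ln(x))² = 2ln(x).
Test a specific point where both sides are defined: x = 3.
LHS = (ln(x))² ≈ 1.2069
RHS = 2ln(x) ≈ 2.1972
Since 1.2069 ≠ 2.1972, the equation fails at this point, so it cannot hold for every real x for which both sides are defined.
2ln(x) equals ln(x²), which is not the same as (ln x)².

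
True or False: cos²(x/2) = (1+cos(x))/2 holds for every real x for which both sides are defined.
Claim: cos²(x/2) = (1+cos(x))/2.
Reasoning: Use cos(2θ) = 2cos²θ - 1 with θ = x/2: cos(x) = 2cos²(x/2) - 1. Solving for cos²(x/2) gives (1 + cos(x))/2.
So the two sides agree for every real x for which both sides are defined.

Conclusion: True.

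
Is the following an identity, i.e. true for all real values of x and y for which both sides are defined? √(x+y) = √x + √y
No, this is NOT an identity.

Claim: √(x+y) = √x + √y.
Test a specific point where both sides are defined: x = 3, y = 3/2.
LHS = √(x+y) ≈ 2.1213
RHS = √x + √y ≈ 2.9568
Since 2.1213 ≠ 2.9568, the equation fails at this point, so it cannot hold for all real values of x and y for which both sides are defined.
Squaring the right side gives x + 2√(xy) + y, not x + y.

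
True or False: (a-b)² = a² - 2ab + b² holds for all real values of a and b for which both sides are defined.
True.

Claim: (a-b)² = a² - 2ab + b².
Reasoning: Expand: (a-b)² = (a-b)(a-b) = a·a - a·b - b·a + b·b = a² - 2ab + b².
So the two sides agree for all real values of a and b for which both sides are defined.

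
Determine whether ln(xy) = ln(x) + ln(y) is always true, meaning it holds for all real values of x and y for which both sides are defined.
Claim: ln(xy) = ln(x) + ln(y).
Reasoning: Both sides are simultaneously defined only when x, y > 0. Write x = e^p, y = e^q (p = ln x, q = ln y). Then xy = e^p · e^q = e^(p+q), so ln(xy) = p + q = ln(x) + ln(y).
So the two sides agree for all real values of x and y for which both sides are defined.

Conclusion: Yes, this is an identity.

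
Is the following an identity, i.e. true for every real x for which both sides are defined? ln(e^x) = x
Claim: ln(e^x) = x.
Reasoning: ln is the inverse of the exponential: ln(e^x) asks for the exponent p with e^p = e^x, and since e^p is one-to-one that exponent is p = x.
So the two sides agree for every real x for which both sides are defined.

Conclusion: Yes, this is an identity.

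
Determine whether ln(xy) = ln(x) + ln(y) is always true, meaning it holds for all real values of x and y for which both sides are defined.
Claim: ln(xy) = ln(x) + ln(y).
Reasoning: Both sides are simultaneously defined only when x, y > 0. Write x = e^p, y = e^q (p = ln x, q = ln y). Then xy = e^p · e^q = e^(p+q), so ln(xy) = p + q = ln(x) + ln(y).
So the two sides agree for all real values of x and y for which both sides are defined.

Conclusion: Yes, this is an identity.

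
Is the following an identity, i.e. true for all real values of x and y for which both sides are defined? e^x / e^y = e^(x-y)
Claim: e^x / e^y = e^(x-y).
Reasoning: 1/e^y = e^(-y), so e^x / e^y = e^x · e^(-y) = e^(x + (-y)) = e^(x-y) by the product rule for exponents.
So the two sides agree for all real values of x and y for which both sides are defined.

Conclusion: Yes, this is an identity.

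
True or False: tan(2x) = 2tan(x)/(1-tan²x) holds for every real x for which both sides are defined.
True.

Claim: tan(2x) = 2tan(x)/(1-tan²x).
Reasoning: tan(2x) = sin(2x)/cos(2x) = 2sin(x)cos(x) / (cos²x - sin²x). Divide numerator and denominator by cos²x: 2tan(x) / (1 - tan²x).
So the two sides agree for every real x for which both sides are defined.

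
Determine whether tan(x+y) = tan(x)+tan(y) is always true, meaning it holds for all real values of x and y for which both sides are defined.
Claim: tan(x+y) = tan(x)+tan(y).
Test a specific point where both sides are defined: x = -π/4, y = π/3.
LHS = tan(x+y) ≈ 0.2679
RHS = tan(x)+tan(y) ≈ 0.7321
Since 0.2679 ≠ 0.7321, the equation fails at this point, so it cannot hold for all real values of x and y for which both sides are defined.
The correct formula is tan(x+y) = (tan(x) + tan(y))/(1 - tan(x)tan(y)).

Conclusion: No, this is NOT an identity.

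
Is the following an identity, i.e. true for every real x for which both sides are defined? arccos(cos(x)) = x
Claim: arccos(cos(x)) = x.
Test a specific point where both sides are defined: x = -π/4.
LHS = arccos(cos(x)) ≈ 0.7854
RHS = x ≈ -0.7854
Since 0.7854 ≠ -0.7854, the equation fails at this point, so it cannot hold for every real x for which both sides are defined.
arccos only returns values in [0, π], so arccos(cos(x)) = x holds only for x in that interval, not for all real x.

Conclusion: No, this is NOT an identity.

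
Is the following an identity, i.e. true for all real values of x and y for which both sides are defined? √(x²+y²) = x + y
Claim: √(x²+y²) = x + y.
Test a specific point where both sides are defined: x = 1, y = 1.
LHS = √(x²+y²) ≈ 1.4142
RHS = x + y ≈ 2.0000
Since 1.4142 ≠ 2.0000, the equation fails at this point, so it cannot hold for all real values of x and y for which both sides are defined.
(x+y)² = x² + 2xy + y², not x² + y², so the square root does not split this way.

Conclusion: No, this is NOT an identity.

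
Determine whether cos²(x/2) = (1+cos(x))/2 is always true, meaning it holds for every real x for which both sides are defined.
Yes, this is an identity.

Claim: cos²(x/2) = (1+cos(x))/2.
Reasoning: Use cos(2θ) = 2cos²θ - 1 with θ = x/2: cos(x) = 2cos²(x/2) - 1. Solving for cos²(x/2) gives (1 + cos(x))/2.
So the two sides agree for every real x for which both sides are defined.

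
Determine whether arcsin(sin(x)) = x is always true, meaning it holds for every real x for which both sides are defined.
Claim: arcsin(sin(x)) = x.
Test a specific point where both sides are defined: x = 3π/4.
LHS = arcsin(sin(x)) ≈ 0.7854
RHS = x ≈ 2.3562
Since 0.7854 ≠ 2.3562, the equation fails at this point, so it cannot hold for every real x for which both sides are defined.
arcsin only returns values in [-π/2, π/2], so arcsin(sin(x)) = x holds only for x in that interval, not for all real x.

Conclusion: No, this is NOT an identity.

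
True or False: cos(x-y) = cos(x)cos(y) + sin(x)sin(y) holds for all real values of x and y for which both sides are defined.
True.

Claim: cos(x-y) = cos(x)cos(y) + sin(x)sin(y).
Reasoning: Replace y by -y in cos(x+y) = cos(x)cos(y) - sin(x)sin(y) and use cos(-y) = cos(y), sin(-y) = -sin(y): cos(x-y) = cos(x)cos(y) + sin(x)sin(y).
So the two sides agree for all real values of x and y for which both sides are defined.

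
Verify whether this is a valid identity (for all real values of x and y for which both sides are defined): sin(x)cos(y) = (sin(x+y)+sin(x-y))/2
Claim: sin(x)cos(y) = (sin(x+y)+sin(x-y))/2.
Reasoning: sin(x+y) = sin(x)cos(y) + cos(x)sin(y) and sin(x-y) = sin(x)cos(y) - cos(x)sin(y). Adding, sin(x+y) + sin(x-y) = 2sin(x)cos(y); divide by 2.
So the two sides agree for all real values of x and y for which both sides are defined.

Conclusion: Yes, this is an identity.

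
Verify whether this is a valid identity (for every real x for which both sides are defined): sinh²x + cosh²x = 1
Claim: sinh²x + cosh²x = 1.
Test a specific point where both sides are defined: x = -2.
LHS = sinh²x + cosh²x ≈ 27.3082
RHS = 1 ≈ 1.0000
Since 27.3082 ≠ 1.0000, the equation fails at this point, so it cannot hold for every real x for which both sides are defined.
The correct hyperbolic identity is cosh²x - sinh²x = 1 (a difference); the sum sinh²x + cosh²x equals cosh(2x).

Conclusion: No, this is NOT an identity.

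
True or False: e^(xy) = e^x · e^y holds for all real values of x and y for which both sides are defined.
False.

Claim: e^(xy) = e^x · e^y.
Test a specific point where both sides are defined: x = 3, y = 1/2.
LHS = e^(xy) ≈ 4.4817
RHS = e^x · e^y ≈ 33.1155
Since 4.4817 ≠ 33.1155, the equation fails at this point, so it cannot hold for all real values of x and y for which both sides are defined.
e^x · e^y = e^(x+y), not e^(xy).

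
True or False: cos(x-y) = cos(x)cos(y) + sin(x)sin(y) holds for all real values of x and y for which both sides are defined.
Claim: cos(x-y) = cos(x)cos(y) + sin(x)sin(y).
Reasoning: Replace y by -y in cos(x+y) = cos(x)cos(y) - sin(x)sin(y) and use cos(-y) = cos(y), sin(-y) = -sin(y): cos(x-y) = cos(x)cos(y) + sin(x)sin(y).
So the two sides agree for all real values of x and y for which both sides are defined.

Conclusion: True.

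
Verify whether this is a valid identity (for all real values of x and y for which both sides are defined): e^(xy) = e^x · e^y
No, this is NOT an identity.

Claim: e^(xy) = e^x · e^y.
Test a specific point where both sides are defined: x = 5, y = 1.
LHS = e^(xy) ≈ 148.4132
RHS = e^x · e^y ≈ 403.4288
Since 148.4132 ≠ 403.4288, the equation fails at this point, so it cannot hold for all real values of x and y for which both sides are defined.
e^x · e^y = e^(x+y), not e^(xy).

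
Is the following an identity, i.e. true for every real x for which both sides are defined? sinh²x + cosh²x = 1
No, this is NOT an identity.

Claim: sinh²x + cosh²x = 1.
Test a specific point where both sides are defined: x = -2.
LHS = sinh²x + cosh²x ≈ 27.3082
RHS = 1 ≈ 1.0000
Since 27.3082 ≠ 1.0000, the equation fails at this point, so it cannot hold for every real x for which both sides are defined.
The correct hyperbolic identity is cosh²x - sinh²x = 1 (a difference); the sum sinh²x + cosh²x equals cosh(2x).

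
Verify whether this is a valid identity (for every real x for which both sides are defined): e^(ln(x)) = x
Yes, this is an identity.

Claim: e^(ln(x)) = x.
Reasoning: For x > 0, ln(x) is by definition the exponent p such that e^p = x. Raising e to that exponent therefore returns x: e^(ln x) = x.
So the two sides agree for every real x for which both sides are defined.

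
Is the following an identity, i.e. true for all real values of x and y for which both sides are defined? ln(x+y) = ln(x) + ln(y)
No, this is NOT an identity.

Claim: ln(x+y) = ln(x) + ln(y).
Test a specific point where both sides are defined: x = 3/2, y = 1/2.
LHS = ln(x+y) ≈ 0.6931
RHS = ln(x) + ln(y) ≈ -0.2877
Since 0.6931 ≠ -0.2877, the equation fails at this point, so it cannot hold for all real values of x and y for which both sides are defined.
ln(x) + ln(y) = ln(xy), not ln(x+y).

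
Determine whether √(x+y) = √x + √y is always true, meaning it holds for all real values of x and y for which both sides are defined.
Claim: √(x+y) = √x + √y.
Test a specific point where both sides are defined: x = 1/2, y = 5.
LHS = √(x+y) ≈ 2.3452
RHS = √x + √y ≈ 2.9432
Since 2.3452 ≠ 2.9432, the equation fails at this point, so it cannot hold for all real values of x and y for which both sides are defined.
Squaring the right side gives x + 2√(xy) + y, not x + y.

Conclusion: No, this is NOT an identity.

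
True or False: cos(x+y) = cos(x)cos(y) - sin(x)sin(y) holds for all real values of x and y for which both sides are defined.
Claim: cos(x+y) = cos(x)cos(y) - sin(x)sin(y).
Reasoning: By Euler's formula e^(i(x+y)) = e^(ix)·e^(iy) = (cos x + i·sin x)(cos y + i·sin y). The real part of the left side is cos(x+y); the real part of the product is cos(x)cos(y) - sin(x)sin(y) (since i·i = -1).
So the two sides agree for all real values of x and y for which both sides are defined.

Conclusion: True.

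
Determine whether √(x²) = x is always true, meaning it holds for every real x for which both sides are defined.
Claim: √(x²) = x.
Test a specific point where both sides are defined: x = -3.
LHS = √(x²) ≈ 3.0000
RHS = x ≈ -3.0000
Since 3.0000 ≠ -3.0000, the equation fails at this point, so it cannot hold for every real x for which both sides are defined.
√(x²) = |x|, which differs from x whenever x < 0 (both sides are defined for every real x).

Conclusion: No, this is NOT an identity.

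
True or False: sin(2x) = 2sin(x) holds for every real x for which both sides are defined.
False.

Claim: sin(2x) = 2sin(x).
Test a specific point where both sides are defined: x = π/2.
LHS = sin(2x) ≈ 0.0000
RHS = 2sin(x) ≈ 2.0000
Since 0.0000 ≠ 2.0000, the equation fails at this point, so it cannot hold for every real x for which both sides are defined.
The correct double-angle formula is sin(2x) = 2sin(x)cos(x).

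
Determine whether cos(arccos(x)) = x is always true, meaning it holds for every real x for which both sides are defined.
Yes, this is an identity.

Claim: cos(arccos(x)) = x.
Reasoning: For -1 ≤ x ≤ 1 (where arccos is defined), arccos(x) is by definition an angle whose cosine equals x. Taking the cosine of that angle returns x. (Note the other order, arccos(cos x) = x, is NOT an identity.)
So the two sides agree for every real x for which both sides are defined.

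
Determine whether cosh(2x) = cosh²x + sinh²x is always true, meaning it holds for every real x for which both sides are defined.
Claim: cosh(2x) = cosh²x + sinh²x.
Reasoning: cosh²x = (e^(2x) + 2 + e^(-2x))/4 and sinh²x = (e^(2x) - 2 + e^(-2x))/4. Adding gives (2e^(2x) + 2e^(-2x))/4 = (e^(2x) + e^(-2x))/2 = cosh(2x).
So the two sides agree for every real x for which both sides are defined.

Conclusion: Yes, this is an identity.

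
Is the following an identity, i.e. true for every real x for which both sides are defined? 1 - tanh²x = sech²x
Yes, this is an identity.

Claim: 1 - tanh²x = sech²x.
Reasoning: Divide cosh²x - sinh²x = 1 through by cosh²x (never zero): 1 - tanh²x = 1/cosh²x = sech²x.
So the two sides agree for every real x for which both sides are defined.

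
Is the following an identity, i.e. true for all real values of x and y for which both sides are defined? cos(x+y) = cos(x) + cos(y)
No, this is NOT an identity.

Claim: cos(x+y) = cos(x) + cos(y).
Test a specific point where both sides are defined: x = π/6, y = π/2.
LHS = cos(x+y) ≈ -0.5000
RHS = cos(x) + cos(y) ≈ 0.8660
Since -0.5000 ≠ 0.8660, the equation fails at this point, so it cannot hold for all real values of x and y for which both sides are defined.
The correct expansion is cos(x+y) = cos(x)cos(y) - sin(x)sin(y); cosine is not additive.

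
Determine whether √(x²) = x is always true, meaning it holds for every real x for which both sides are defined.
No, this is NOT an identity.

Claim: √(x²) = x.
Test a specific point where both sides are defined: x = -2.
LHS = √(x²) ≈ 2.0000
RHS = x ≈ -2.0000
Since 2.0000 ≠ -2.0000, the equation fails at this point, so it cannot hold for every real x for which both sides are defined.
√(x²) = |x|, which differs from x whenever x < 0 (both sides are defined for every real x).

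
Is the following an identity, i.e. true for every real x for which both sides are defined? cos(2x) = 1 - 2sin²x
Claim: cos(2x) = 1 - 2sin²x.
Reasoning: cos(2x) = cos²x - sin²x. Replace cos²x by 1 - sin²x: (1 - sin²x) - sin²x = 1 - 2sin²x.
So the two sides agree for every real x for which both sides are defined.

Conclusion: Yes, this is an identity.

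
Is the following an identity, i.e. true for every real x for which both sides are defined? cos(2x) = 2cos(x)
No, this is NOT an identity.

Claim: cos(2x) = 2cos(x).
Test a specific point where both sides are defined: x = -π/3.
LHS = cos(2x) ≈ -0.5000
RHS = 2cos(x) ≈ 1.0000
Since -0.5000 ≠ 1.0000, the equation fails at this point, so it cannot hold for every real x for which both sides are defined.
The correct double-angle formula is cos(2x) = cos²x - sin²x.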